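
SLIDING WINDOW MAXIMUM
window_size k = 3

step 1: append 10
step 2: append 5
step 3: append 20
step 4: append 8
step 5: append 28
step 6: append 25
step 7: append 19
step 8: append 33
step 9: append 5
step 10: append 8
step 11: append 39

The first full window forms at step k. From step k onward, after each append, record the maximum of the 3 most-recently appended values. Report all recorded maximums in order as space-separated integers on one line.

Answer: 20 20 28 28 28 33 33 33 39

Derivation:
step 1: append 10 -> window=[10] (not full yet)
step 2: append 5 -> window=[10, 5] (not full yet)
step 3: append 20 -> window=[10, 5, 20] -> max=20
step 4: append 8 -> window=[5, 20, 8] -> max=20
step 5: append 28 -> window=[20, 8, 28] -> max=28
step 6: append 25 -> window=[8, 28, 25] -> max=28
step 7: append 19 -> window=[28, 25, 19] -> max=28
step 8: append 33 -> window=[25, 19, 33] -> max=33
step 9: append 5 -> window=[19, 33, 5] -> max=33
step 10: append 8 -> window=[33, 5, 8] -> max=33
step 11: append 39 -> window=[5, 8, 39] -> max=39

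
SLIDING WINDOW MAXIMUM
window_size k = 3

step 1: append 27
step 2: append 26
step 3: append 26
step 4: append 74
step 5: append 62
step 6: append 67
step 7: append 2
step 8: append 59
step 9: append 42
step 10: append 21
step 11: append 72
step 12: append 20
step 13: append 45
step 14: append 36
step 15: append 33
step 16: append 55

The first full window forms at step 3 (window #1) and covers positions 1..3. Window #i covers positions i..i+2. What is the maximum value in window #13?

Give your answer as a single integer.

step 1: append 27 -> window=[27] (not full yet)
step 2: append 26 -> window=[27, 26] (not full yet)
step 3: append 26 -> window=[27, 26, 26] -> max=27
step 4: append 74 -> window=[26, 26, 74] -> max=74
step 5: append 62 -> window=[26, 74, 62] -> max=74
step 6: append 67 -> window=[74, 62, 67] -> max=74
step 7: append 2 -> window=[62, 67, 2] -> max=67
step 8: append 59 -> window=[67, 2, 59] -> max=67
step 9: append 42 -> window=[2, 59, 42] -> max=59
step 10: append 21 -> window=[59, 42, 21] -> max=59
step 11: append 72 -> window=[42, 21, 72] -> max=72
step 12: append 20 -> window=[21, 72, 20] -> max=72
step 13: append 45 -> window=[72, 20, 45] -> max=72
step 14: append 36 -> window=[20, 45, 36] -> max=45
step 15: append 33 -> window=[45, 36, 33] -> max=45
Window #13 max = 45

Answer: 45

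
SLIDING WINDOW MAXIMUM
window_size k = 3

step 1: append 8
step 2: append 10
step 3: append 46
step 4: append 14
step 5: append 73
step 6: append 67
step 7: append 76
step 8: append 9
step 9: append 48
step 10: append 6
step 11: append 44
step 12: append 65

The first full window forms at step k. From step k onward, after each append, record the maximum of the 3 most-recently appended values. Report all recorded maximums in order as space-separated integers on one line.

Answer: 46 46 73 73 76 76 76 48 48 65

Derivation:
step 1: append 8 -> window=[8] (not full yet)
step 2: append 10 -> window=[8, 10] (not full yet)
step 3: append 46 -> window=[8, 10, 46] -> max=46
step 4: append 14 -> window=[10, 46, 14] -> max=46
step 5: append 73 -> window=[46, 14, 73] -> max=73
step 6: append 67 -> window=[14, 73, 67] -> max=73
step 7: append 76 -> window=[73, 67, 76] -> max=76
step 8: append 9 -> window=[67, 76, 9] -> max=76
step 9: append 48 -> window=[76, 9, 48] -> max=76
step 10: append 6 -> window=[9, 48, 6] -> max=48
step 11: append 44 -> window=[48, 6, 44] -> max=48
step 12: append 65 -> window=[6, 44, 65] -> max=65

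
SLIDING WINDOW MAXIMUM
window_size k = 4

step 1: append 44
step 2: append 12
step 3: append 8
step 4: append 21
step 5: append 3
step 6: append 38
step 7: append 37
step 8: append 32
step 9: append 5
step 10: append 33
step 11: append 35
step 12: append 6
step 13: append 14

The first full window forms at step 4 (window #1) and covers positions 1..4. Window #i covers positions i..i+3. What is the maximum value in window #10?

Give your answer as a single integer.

Answer: 35

Derivation:
step 1: append 44 -> window=[44] (not full yet)
step 2: append 12 -> window=[44, 12] (not full yet)
step 3: append 8 -> window=[44, 12, 8] (not full yet)
step 4: append 21 -> window=[44, 12, 8, 21] -> max=44
step 5: append 3 -> window=[12, 8, 21, 3] -> max=21
step 6: append 38 -> window=[8, 21, 3, 38] -> max=38
step 7: append 37 -> window=[21, 3, 38, 37] -> max=38
step 8: append 32 -> window=[3, 38, 37, 32] -> max=38
step 9: append 5 -> window=[38, 37, 32, 5] -> max=38
step 10: append 33 -> window=[37, 32, 5, 33] -> max=37
step 11: append 35 -> window=[32, 5, 33, 35] -> max=35
step 12: append 6 -> window=[5, 33, 35, 6] -> max=35
step 13: append 14 -> window=[33, 35, 6, 14] -> max=35
Window #10 max = 35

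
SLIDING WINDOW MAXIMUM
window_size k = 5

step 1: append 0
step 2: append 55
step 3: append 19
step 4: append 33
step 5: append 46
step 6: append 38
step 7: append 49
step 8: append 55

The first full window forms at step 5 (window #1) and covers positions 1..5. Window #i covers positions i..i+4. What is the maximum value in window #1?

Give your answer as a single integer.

step 1: append 0 -> window=[0] (not full yet)
step 2: append 55 -> window=[0, 55] (not full yet)
step 3: append 19 -> window=[0, 55, 19] (not full yet)
step 4: append 33 -> window=[0, 55, 19, 33] (not full yet)
step 5: append 46 -> window=[0, 55, 19, 33, 46] -> max=55
Window #1 max = 55

Answer: 55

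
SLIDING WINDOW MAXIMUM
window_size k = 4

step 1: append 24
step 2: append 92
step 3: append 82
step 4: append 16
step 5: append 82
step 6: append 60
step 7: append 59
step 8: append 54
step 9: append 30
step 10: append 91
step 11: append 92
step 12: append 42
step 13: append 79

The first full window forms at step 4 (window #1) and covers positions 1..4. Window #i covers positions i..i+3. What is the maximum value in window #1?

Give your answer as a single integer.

step 1: append 24 -> window=[24] (not full yet)
step 2: append 92 -> window=[24, 92] (not full yet)
step 3: append 82 -> window=[24, 92, 82] (not full yet)
step 4: append 16 -> window=[24, 92, 82, 16] -> max=92
Window #1 max = 92

Answer: 92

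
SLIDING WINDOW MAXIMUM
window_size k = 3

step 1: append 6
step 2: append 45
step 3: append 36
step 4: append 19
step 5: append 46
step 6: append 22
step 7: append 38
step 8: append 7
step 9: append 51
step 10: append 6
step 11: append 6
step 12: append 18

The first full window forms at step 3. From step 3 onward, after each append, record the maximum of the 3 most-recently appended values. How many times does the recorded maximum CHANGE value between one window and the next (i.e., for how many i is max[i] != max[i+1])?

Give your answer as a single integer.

Answer: 4

Derivation:
step 1: append 6 -> window=[6] (not full yet)
step 2: append 45 -> window=[6, 45] (not full yet)
step 3: append 36 -> window=[6, 45, 36] -> max=45
step 4: append 19 -> window=[45, 36, 19] -> max=45
step 5: append 46 -> window=[36, 19, 46] -> max=46
step 6: append 22 -> window=[19, 46, 22] -> max=46
step 7: append 38 -> window=[46, 22, 38] -> max=46
step 8: append 7 -> window=[22, 38, 7] -> max=38
step 9: append 51 -> window=[38, 7, 51] -> max=51
step 10: append 6 -> window=[7, 51, 6] -> max=51
step 11: append 6 -> window=[51, 6, 6] -> max=51
step 12: append 18 -> window=[6, 6, 18] -> max=18
Recorded maximums: 45 45 46 46 46 38 51 51 51 18
Changes between consecutive maximums: 4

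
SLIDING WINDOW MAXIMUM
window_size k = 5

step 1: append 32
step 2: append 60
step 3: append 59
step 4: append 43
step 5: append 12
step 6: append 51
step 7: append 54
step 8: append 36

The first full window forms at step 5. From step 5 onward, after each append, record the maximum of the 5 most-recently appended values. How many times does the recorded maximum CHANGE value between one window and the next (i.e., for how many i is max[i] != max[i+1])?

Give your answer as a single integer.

Answer: 2

Derivation:
step 1: append 32 -> window=[32] (not full yet)
step 2: append 60 -> window=[32, 60] (not full yet)
step 3: append 59 -> window=[32, 60, 59] (not full yet)
step 4: append 43 -> window=[32, 60, 59, 43] (not full yet)
step 5: append 12 -> window=[32, 60, 59, 43, 12] -> max=60
step 6: append 51 -> window=[60, 59, 43, 12, 51] -> max=60
step 7: append 54 -> window=[59, 43, 12, 51, 54] -> max=59
step 8: append 36 -> window=[43, 12, 51, 54, 36] -> max=54
Recorded maximums: 60 60 59 54
Changes between consecutive maximums: 2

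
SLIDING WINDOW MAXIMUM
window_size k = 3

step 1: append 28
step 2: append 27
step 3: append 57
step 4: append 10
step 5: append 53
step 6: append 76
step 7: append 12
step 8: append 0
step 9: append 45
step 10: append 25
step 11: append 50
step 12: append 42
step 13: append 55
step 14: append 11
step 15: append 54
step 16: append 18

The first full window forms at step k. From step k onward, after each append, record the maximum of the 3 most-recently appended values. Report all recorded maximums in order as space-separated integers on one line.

Answer: 57 57 57 76 76 76 45 45 50 50 55 55 55 54

Derivation:
step 1: append 28 -> window=[28] (not full yet)
step 2: append 27 -> window=[28, 27] (not full yet)
step 3: append 57 -> window=[28, 27, 57] -> max=57
step 4: append 10 -> window=[27, 57, 10] -> max=57
step 5: append 53 -> window=[57, 10, 53] -> max=57
step 6: append 76 -> window=[10, 53, 76] -> max=76
step 7: append 12 -> window=[53, 76, 12] -> max=76
step 8: append 0 -> window=[76, 12, 0] -> max=76
step 9: append 45 -> window=[12, 0, 45] -> max=45
step 10: append 25 -> window=[0, 45, 25] -> max=45
step 11: append 50 -> window=[45, 25, 50] -> max=50
step 12: append 42 -> window=[25, 50, 42] -> max=50
step 13: append 55 -> window=[50, 42, 55] -> max=55
step 14: append 11 -> window=[42, 55, 11] -> max=55
step 15: append 54 -> window=[55, 11, 54] -> max=55
step 16: append 18 -> window=[11, 54, 18] -> max=54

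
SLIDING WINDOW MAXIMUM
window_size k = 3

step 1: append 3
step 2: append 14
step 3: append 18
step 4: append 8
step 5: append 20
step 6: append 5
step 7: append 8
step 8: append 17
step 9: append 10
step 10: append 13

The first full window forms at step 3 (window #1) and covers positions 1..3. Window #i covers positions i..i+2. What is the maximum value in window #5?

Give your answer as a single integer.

step 1: append 3 -> window=[3] (not full yet)
step 2: append 14 -> window=[3, 14] (not full yet)
step 3: append 18 -> window=[3, 14, 18] -> max=18
step 4: append 8 -> window=[14, 18, 8] -> max=18
step 5: append 20 -> window=[18, 8, 20] -> max=20
step 6: append 5 -> window=[8, 20, 5] -> max=20
step 7: append 8 -> window=[20, 5, 8] -> max=20
Window #5 max = 20

Answer: 20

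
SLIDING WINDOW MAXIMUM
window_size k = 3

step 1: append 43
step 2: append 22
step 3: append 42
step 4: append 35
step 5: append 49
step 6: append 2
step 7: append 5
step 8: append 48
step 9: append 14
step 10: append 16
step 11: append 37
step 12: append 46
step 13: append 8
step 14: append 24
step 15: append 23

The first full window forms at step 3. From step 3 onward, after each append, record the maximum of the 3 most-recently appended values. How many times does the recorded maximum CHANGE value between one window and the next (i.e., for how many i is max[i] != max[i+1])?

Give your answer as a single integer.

step 1: append 43 -> window=[43] (not full yet)
step 2: append 22 -> window=[43, 22] (not full yet)
step 3: append 42 -> window=[43, 22, 42] -> max=43
step 4: append 35 -> window=[22, 42, 35] -> max=42
step 5: append 49 -> window=[42, 35, 49] -> max=49
step 6: append 2 -> window=[35, 49, 2] -> max=49
step 7: append 5 -> window=[49, 2, 5] -> max=49
step 8: append 48 -> window=[2, 5, 48] -> max=48
step 9: append 14 -> window=[5, 48, 14] -> max=48
step 10: append 16 -> window=[48, 14, 16] -> max=48
step 11: append 37 -> window=[14, 16, 37] -> max=37
step 12: append 46 -> window=[16, 37, 46] -> max=46
step 13: append 8 -> window=[37, 46, 8] -> max=46
step 14: append 24 -> window=[46, 8, 24] -> max=46
step 15: append 23 -> window=[8, 24, 23] -> max=24
Recorded maximums: 43 42 49 49 49 48 48 48 37 46 46 46 24
Changes between consecutive maximums: 6

Answer: 6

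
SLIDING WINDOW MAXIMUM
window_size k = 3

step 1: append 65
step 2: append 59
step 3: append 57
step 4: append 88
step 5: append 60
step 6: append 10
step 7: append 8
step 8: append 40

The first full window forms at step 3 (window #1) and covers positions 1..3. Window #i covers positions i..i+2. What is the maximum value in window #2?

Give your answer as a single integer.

Answer: 88

Derivation:
step 1: append 65 -> window=[65] (not full yet)
step 2: append 59 -> window=[65, 59] (not full yet)
step 3: append 57 -> window=[65, 59, 57] -> max=65
step 4: append 88 -> window=[59, 57, 88] -> max=88
Window #2 max = 88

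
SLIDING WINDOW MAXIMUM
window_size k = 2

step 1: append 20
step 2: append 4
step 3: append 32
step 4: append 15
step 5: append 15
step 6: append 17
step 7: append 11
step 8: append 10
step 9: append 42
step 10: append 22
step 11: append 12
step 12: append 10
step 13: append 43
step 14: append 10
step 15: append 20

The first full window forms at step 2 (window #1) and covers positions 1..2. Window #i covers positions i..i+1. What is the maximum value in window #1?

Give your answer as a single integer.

Answer: 20

Derivation:
step 1: append 20 -> window=[20] (not full yet)
step 2: append 4 -> window=[20, 4] -> max=20
Window #1 max = 20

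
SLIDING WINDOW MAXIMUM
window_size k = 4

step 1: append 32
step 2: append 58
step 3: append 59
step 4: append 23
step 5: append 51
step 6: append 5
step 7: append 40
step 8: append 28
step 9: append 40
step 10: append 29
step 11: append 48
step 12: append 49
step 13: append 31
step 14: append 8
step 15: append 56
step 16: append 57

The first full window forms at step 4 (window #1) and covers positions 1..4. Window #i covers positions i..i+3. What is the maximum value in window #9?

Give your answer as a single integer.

step 1: append 32 -> window=[32] (not full yet)
step 2: append 58 -> window=[32, 58] (not full yet)
step 3: append 59 -> window=[32, 58, 59] (not full yet)
step 4: append 23 -> window=[32, 58, 59, 23] -> max=59
step 5: append 51 -> window=[58, 59, 23, 51] -> max=59
step 6: append 5 -> window=[59, 23, 51, 5] -> max=59
step 7: append 40 -> window=[23, 51, 5, 40] -> max=51
step 8: append 28 -> window=[51, 5, 40, 28] -> max=51
step 9: append 40 -> window=[5, 40, 28, 40] -> max=40
step 10: append 29 -> window=[40, 28, 40, 29] -> max=40
step 11: append 48 -> window=[28, 40, 29, 48] -> max=48
step 12: append 49 -> window=[40, 29, 48, 49] -> max=49
Window #9 max = 49

Answer: 49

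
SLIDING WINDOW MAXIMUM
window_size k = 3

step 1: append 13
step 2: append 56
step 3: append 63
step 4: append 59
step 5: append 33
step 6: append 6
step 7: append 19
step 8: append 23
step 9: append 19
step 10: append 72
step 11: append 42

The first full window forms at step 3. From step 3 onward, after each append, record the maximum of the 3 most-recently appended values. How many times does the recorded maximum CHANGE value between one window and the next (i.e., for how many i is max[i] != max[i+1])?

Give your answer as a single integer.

Answer: 4

Derivation:
step 1: append 13 -> window=[13] (not full yet)
step 2: append 56 -> window=[13, 56] (not full yet)
step 3: append 63 -> window=[13, 56, 63] -> max=63
step 4: append 59 -> window=[56, 63, 59] -> max=63
step 5: append 33 -> window=[63, 59, 33] -> max=63
step 6: append 6 -> window=[59, 33, 6] -> max=59
step 7: append 19 -> window=[33, 6, 19] -> max=33
step 8: append 23 -> window=[6, 19, 23] -> max=23
step 9: append 19 -> window=[19, 23, 19] -> max=23
step 10: append 72 -> window=[23, 19, 72] -> max=72
step 11: append 42 -> window=[19, 72, 42] -> max=72
Recorded maximums: 63 63 63 59 33 23 23 72 72
Changes between consecutive maximums: 4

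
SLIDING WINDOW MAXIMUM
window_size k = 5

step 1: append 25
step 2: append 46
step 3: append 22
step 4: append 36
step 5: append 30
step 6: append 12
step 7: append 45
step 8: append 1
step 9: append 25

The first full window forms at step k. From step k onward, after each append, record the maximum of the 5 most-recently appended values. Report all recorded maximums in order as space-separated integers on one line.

step 1: append 25 -> window=[25] (not full yet)
step 2: append 46 -> window=[25, 46] (not full yet)
step 3: append 22 -> window=[25, 46, 22] (not full yet)
step 4: append 36 -> window=[25, 46, 22, 36] (not full yet)
step 5: append 30 -> window=[25, 46, 22, 36, 30] -> max=46
step 6: append 12 -> window=[46, 22, 36, 30, 12] -> max=46
step 7: append 45 -> window=[22, 36, 30, 12, 45] -> max=45
step 8: append 1 -> window=[36, 30, 12, 45, 1] -> max=45
step 9: append 25 -> window=[30, 12, 45, 1, 25] -> max=45

Answer: 46 46 45 45 45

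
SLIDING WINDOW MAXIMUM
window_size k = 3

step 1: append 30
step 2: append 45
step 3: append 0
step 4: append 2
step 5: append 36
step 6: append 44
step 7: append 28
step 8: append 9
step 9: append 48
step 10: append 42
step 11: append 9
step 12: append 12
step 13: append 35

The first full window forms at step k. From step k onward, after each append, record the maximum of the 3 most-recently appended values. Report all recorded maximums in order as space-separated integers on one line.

step 1: append 30 -> window=[30] (not full yet)
step 2: append 45 -> window=[30, 45] (not full yet)
step 3: append 0 -> window=[30, 45, 0] -> max=45
step 4: append 2 -> window=[45, 0, 2] -> max=45
step 5: append 36 -> window=[0, 2, 36] -> max=36
step 6: append 44 -> window=[2, 36, 44] -> max=44
step 7: append 28 -> window=[36, 44, 28] -> max=44
step 8: append 9 -> window=[44, 28, 9] -> max=44
step 9: append 48 -> window=[28, 9, 48] -> max=48
step 10: append 42 -> window=[9, 48, 42] -> max=48
step 11: append 9 -> window=[48, 42, 9] -> max=48
step 12: append 12 -> window=[42, 9, 12] -> max=42
step 13: append 35 -> window=[9, 12, 35] -> max=35

Answer: 45 45 36 44 44 44 48 48 48 42 35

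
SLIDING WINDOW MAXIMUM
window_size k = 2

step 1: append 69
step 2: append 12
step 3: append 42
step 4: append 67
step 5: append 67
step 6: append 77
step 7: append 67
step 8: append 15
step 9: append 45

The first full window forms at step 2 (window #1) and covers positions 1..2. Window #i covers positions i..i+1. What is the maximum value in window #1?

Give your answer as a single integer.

step 1: append 69 -> window=[69] (not full yet)
step 2: append 12 -> window=[69, 12] -> max=69
Window #1 max = 69

Answer: 69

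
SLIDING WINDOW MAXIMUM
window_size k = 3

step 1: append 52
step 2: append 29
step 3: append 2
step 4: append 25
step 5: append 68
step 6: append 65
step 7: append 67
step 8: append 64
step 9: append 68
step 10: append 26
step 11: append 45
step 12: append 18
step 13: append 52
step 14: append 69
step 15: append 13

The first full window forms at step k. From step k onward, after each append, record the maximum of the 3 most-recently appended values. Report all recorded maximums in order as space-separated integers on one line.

step 1: append 52 -> window=[52] (not full yet)
step 2: append 29 -> window=[52, 29] (not full yet)
step 3: append 2 -> window=[52, 29, 2] -> max=52
step 4: append 25 -> window=[29, 2, 25] -> max=29
step 5: append 68 -> window=[2, 25, 68] -> max=68
step 6: append 65 -> window=[25, 68, 65] -> max=68
step 7: append 67 -> window=[68, 65, 67] -> max=68
step 8: append 64 -> window=[65, 67, 64] -> max=67
step 9: append 68 -> window=[67, 64, 68] -> max=68
step 10: append 26 -> window=[64, 68, 26] -> max=68
step 11: append 45 -> window=[68, 26, 45] -> max=68
step 12: append 18 -> window=[26, 45, 18] -> max=45
step 13: append 52 -> window=[45, 18, 52] -> max=52
step 14: append 69 -> window=[18, 52, 69] -> max=69
step 15: append 13 -> window=[52, 69, 13] -> max=69

Answer: 52 29 68 68 68 67 68 68 68 45 52 69 69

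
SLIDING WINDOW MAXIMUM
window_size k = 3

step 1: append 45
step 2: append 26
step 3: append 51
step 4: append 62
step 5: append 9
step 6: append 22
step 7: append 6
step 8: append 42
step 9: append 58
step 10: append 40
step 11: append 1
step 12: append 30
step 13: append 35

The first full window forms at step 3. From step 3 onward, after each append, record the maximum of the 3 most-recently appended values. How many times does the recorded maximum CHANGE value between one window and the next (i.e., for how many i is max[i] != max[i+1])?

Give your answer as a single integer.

Answer: 6

Derivation:
step 1: append 45 -> window=[45] (not full yet)
step 2: append 26 -> window=[45, 26] (not full yet)
step 3: append 51 -> window=[45, 26, 51] -> max=51
step 4: append 62 -> window=[26, 51, 62] -> max=62
step 5: append 9 -> window=[51, 62, 9] -> max=62
step 6: append 22 -> window=[62, 9, 22] -> max=62
step 7: append 6 -> window=[9, 22, 6] -> max=22
step 8: append 42 -> window=[22, 6, 42] -> max=42
step 9: append 58 -> window=[6, 42, 58] -> max=58
step 10: append 40 -> window=[42, 58, 40] -> max=58
step 11: append 1 -> window=[58, 40, 1] -> max=58
step 12: append 30 -> window=[40, 1, 30] -> max=40
step 13: append 35 -> window=[1, 30, 35] -> max=35
Recorded maximums: 51 62 62 62 22 42 58 58 58 40 35
Changes between consecutive maximums: 6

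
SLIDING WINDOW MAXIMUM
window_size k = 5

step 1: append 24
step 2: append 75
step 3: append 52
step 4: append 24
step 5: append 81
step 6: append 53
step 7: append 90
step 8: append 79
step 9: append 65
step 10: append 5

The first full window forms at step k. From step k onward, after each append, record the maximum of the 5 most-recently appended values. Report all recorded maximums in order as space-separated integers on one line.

Answer: 81 81 90 90 90 90

Derivation:
step 1: append 24 -> window=[24] (not full yet)
step 2: append 75 -> window=[24, 75] (not full yet)
step 3: append 52 -> window=[24, 75, 52] (not full yet)
step 4: append 24 -> window=[24, 75, 52, 24] (not full yet)
step 5: append 81 -> window=[24, 75, 52, 24, 81] -> max=81
step 6: append 53 -> window=[75, 52, 24, 81, 53] -> max=81
step 7: append 90 -> window=[52, 24, 81, 53, 90] -> max=90
step 8: append 79 -> window=[24, 81, 53, 90, 79] -> max=90
step 9: append 65 -> window=[81, 53, 90, 79, 65] -> max=90
step 10: append 5 -> window=[53, 90, 79, 65, 5] -> max=90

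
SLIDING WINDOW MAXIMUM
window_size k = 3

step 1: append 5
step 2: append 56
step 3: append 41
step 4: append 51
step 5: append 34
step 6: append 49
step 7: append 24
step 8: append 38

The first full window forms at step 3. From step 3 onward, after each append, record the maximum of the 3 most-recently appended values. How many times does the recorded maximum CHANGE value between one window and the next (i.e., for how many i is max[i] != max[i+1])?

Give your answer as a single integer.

Answer: 2

Derivation:
step 1: append 5 -> window=[5] (not full yet)
step 2: append 56 -> window=[5, 56] (not full yet)
step 3: append 41 -> window=[5, 56, 41] -> max=56
step 4: append 51 -> window=[56, 41, 51] -> max=56
step 5: append 34 -> window=[41, 51, 34] -> max=51
step 6: append 49 -> window=[51, 34, 49] -> max=51
step 7: append 24 -> window=[34, 49, 24] -> max=49
step 8: append 38 -> window=[49, 24, 38] -> max=49
Recorded maximums: 56 56 51 51 49 49
Changes between consecutive maximums: 2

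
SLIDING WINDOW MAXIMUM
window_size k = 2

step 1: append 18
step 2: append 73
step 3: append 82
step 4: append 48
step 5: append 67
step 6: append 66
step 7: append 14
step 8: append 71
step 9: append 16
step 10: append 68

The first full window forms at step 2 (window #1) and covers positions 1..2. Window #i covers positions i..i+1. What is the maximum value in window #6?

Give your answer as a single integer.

step 1: append 18 -> window=[18] (not full yet)
step 2: append 73 -> window=[18, 73] -> max=73
step 3: append 82 -> window=[73, 82] -> max=82
step 4: append 48 -> window=[82, 48] -> max=82
step 5: append 67 -> window=[48, 67] -> max=67
step 6: append 66 -> window=[67, 66] -> max=67
step 7: append 14 -> window=[66, 14] -> max=66
Window #6 max = 66

Answer: 66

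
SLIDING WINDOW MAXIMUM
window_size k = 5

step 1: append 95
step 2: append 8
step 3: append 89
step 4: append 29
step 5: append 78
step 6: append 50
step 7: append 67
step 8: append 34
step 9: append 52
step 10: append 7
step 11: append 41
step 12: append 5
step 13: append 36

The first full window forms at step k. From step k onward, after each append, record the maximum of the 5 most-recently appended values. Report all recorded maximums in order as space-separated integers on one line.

step 1: append 95 -> window=[95] (not full yet)
step 2: append 8 -> window=[95, 8] (not full yet)
step 3: append 89 -> window=[95, 8, 89] (not full yet)
step 4: append 29 -> window=[95, 8, 89, 29] (not full yet)
step 5: append 78 -> window=[95, 8, 89, 29, 78] -> max=95
step 6: append 50 -> window=[8, 89, 29, 78, 50] -> max=89
step 7: append 67 -> window=[89, 29, 78, 50, 67] -> max=89
step 8: append 34 -> window=[29, 78, 50, 67, 34] -> max=78
step 9: append 52 -> window=[78, 50, 67, 34, 52] -> max=78
step 10: append 7 -> window=[50, 67, 34, 52, 7] -> max=67
step 11: append 41 -> window=[67, 34, 52, 7, 41] -> max=67
step 12: append 5 -> window=[34, 52, 7, 41, 5] -> max=52
step 13: append 36 -> window=[52, 7, 41, 5, 36] -> max=52

Answer: 95 89 89 78 78 67 67 52 52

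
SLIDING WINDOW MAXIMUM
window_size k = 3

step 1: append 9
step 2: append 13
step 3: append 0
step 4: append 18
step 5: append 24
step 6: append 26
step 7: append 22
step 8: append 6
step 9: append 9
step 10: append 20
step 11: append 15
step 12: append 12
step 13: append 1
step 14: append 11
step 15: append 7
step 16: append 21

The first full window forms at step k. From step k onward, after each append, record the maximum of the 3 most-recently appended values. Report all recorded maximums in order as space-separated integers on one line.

Answer: 13 18 24 26 26 26 22 20 20 20 15 12 11 21

Derivation:
step 1: append 9 -> window=[9] (not full yet)
step 2: append 13 -> window=[9, 13] (not full yet)
step 3: append 0 -> window=[9, 13, 0] -> max=13
step 4: append 18 -> window=[13, 0, 18] -> max=18
step 5: append 24 -> window=[0, 18, 24] -> max=24
step 6: append 26 -> window=[18, 24, 26] -> max=26
step 7: append 22 -> window=[24, 26, 22] -> max=26
step 8: append 6 -> window=[26, 22, 6] -> max=26
step 9: append 9 -> window=[22, 6, 9] -> max=22
step 10: append 20 -> window=[6, 9, 20] -> max=20
step 11: append 15 -> window=[9, 20, 15] -> max=20
step 12: append 12 -> window=[20, 15, 12] -> max=20
step 13: append 1 -> window=[15, 12, 1] -> max=15
step 14: append 11 -> window=[12, 1, 11] -> max=12
step 15: append 7 -> window=[1, 11, 7] -> max=11
step 16: append 21 -> window=[11, 7, 21] -> max=21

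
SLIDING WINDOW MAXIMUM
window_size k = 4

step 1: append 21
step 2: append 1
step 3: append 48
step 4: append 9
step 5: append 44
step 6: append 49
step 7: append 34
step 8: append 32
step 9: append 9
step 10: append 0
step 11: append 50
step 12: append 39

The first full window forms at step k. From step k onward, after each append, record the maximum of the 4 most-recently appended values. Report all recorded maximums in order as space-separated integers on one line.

Answer: 48 48 49 49 49 49 34 50 50

Derivation:
step 1: append 21 -> window=[21] (not full yet)
step 2: append 1 -> window=[21, 1] (not full yet)
step 3: append 48 -> window=[21, 1, 48] (not full yet)
step 4: append 9 -> window=[21, 1, 48, 9] -> max=48
step 5: append 44 -> window=[1, 48, 9, 44] -> max=48
step 6: append 49 -> window=[48, 9, 44, 49] -> max=49
step 7: append 34 -> window=[9, 44, 49, 34] -> max=49
step 8: append 32 -> window=[44, 49, 34, 32] -> max=49
step 9: append 9 -> window=[49, 34, 32, 9] -> max=49
step 10: append 0 -> window=[34, 32, 9, 0] -> max=34
step 11: append 50 -> window=[32, 9, 0, 50] -> max=50
step 12: append 39 -> window=[9, 0, 50, 39] -> max=50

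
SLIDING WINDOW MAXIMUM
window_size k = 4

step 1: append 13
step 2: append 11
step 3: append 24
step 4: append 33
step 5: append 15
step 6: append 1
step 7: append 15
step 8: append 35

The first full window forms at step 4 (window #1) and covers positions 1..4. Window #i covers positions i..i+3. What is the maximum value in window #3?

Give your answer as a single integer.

step 1: append 13 -> window=[13] (not full yet)
step 2: append 11 -> window=[13, 11] (not full yet)
step 3: append 24 -> window=[13, 11, 24] (not full yet)
step 4: append 33 -> window=[13, 11, 24, 33] -> max=33
step 5: append 15 -> window=[11, 24, 33, 15] -> max=33
step 6: append 1 -> window=[24, 33, 15, 1] -> max=33
Window #3 max = 33

Answer: 33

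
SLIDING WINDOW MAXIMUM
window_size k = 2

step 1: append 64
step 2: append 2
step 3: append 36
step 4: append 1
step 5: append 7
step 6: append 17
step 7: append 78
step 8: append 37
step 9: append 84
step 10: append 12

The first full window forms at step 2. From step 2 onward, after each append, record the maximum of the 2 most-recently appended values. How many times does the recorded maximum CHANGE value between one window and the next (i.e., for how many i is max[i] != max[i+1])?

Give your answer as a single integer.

Answer: 5

Derivation:
step 1: append 64 -> window=[64] (not full yet)
step 2: append 2 -> window=[64, 2] -> max=64
step 3: append 36 -> window=[2, 36] -> max=36
step 4: append 1 -> window=[36, 1] -> max=36
step 5: append 7 -> window=[1, 7] -> max=7
step 6: append 17 -> window=[7, 17] -> max=17
step 7: append 78 -> window=[17, 78] -> max=78
step 8: append 37 -> window=[78, 37] -> max=78
step 9: append 84 -> window=[37, 84] -> max=84
step 10: append 12 -> window=[84, 12] -> max=84
Recorded maximums: 64 36 36 7 17 78 78 84 84
Changes between consecutive maximums: 5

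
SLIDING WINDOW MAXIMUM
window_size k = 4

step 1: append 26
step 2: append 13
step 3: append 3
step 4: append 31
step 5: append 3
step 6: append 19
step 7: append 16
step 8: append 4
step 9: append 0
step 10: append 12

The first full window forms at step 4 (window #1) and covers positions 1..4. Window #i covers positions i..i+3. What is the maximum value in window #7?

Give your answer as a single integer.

step 1: append 26 -> window=[26] (not full yet)
step 2: append 13 -> window=[26, 13] (not full yet)
step 3: append 3 -> window=[26, 13, 3] (not full yet)
step 4: append 31 -> window=[26, 13, 3, 31] -> max=31
step 5: append 3 -> window=[13, 3, 31, 3] -> max=31
step 6: append 19 -> window=[3, 31, 3, 19] -> max=31
step 7: append 16 -> window=[31, 3, 19, 16] -> max=31
step 8: append 4 -> window=[3, 19, 16, 4] -> max=19
step 9: append 0 -> window=[19, 16, 4, 0] -> max=19
step 10: append 12 -> window=[16, 4, 0, 12] -> max=16
Window #7 max = 16

Answer: 16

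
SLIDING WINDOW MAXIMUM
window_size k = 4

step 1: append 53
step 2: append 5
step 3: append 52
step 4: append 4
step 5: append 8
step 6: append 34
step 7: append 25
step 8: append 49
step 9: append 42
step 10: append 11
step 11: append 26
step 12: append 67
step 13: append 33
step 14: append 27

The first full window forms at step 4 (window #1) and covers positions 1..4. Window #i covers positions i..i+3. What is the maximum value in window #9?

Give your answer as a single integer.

step 1: append 53 -> window=[53] (not full yet)
step 2: append 5 -> window=[53, 5] (not full yet)
step 3: append 52 -> window=[53, 5, 52] (not full yet)
step 4: append 4 -> window=[53, 5, 52, 4] -> max=53
step 5: append 8 -> window=[5, 52, 4, 8] -> max=52
step 6: append 34 -> window=[52, 4, 8, 34] -> max=52
step 7: append 25 -> window=[4, 8, 34, 25] -> max=34
step 8: append 49 -> window=[8, 34, 25, 49] -> max=49
step 9: append 42 -> window=[34, 25, 49, 42] -> max=49
step 10: append 11 -> window=[25, 49, 42, 11] -> max=49
step 11: append 26 -> window=[49, 42, 11, 26] -> max=49
step 12: append 67 -> window=[42, 11, 26, 67] -> max=67
Window #9 max = 67

Answer: 67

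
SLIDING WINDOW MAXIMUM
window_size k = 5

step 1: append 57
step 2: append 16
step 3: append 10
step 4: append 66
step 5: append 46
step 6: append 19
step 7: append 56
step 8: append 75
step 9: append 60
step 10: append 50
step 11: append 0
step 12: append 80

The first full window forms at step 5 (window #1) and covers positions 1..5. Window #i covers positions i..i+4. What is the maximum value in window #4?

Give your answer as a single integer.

Answer: 75

Derivation:
step 1: append 57 -> window=[57] (not full yet)
step 2: append 16 -> window=[57, 16] (not full yet)
step 3: append 10 -> window=[57, 16, 10] (not full yet)
step 4: append 66 -> window=[57, 16, 10, 66] (not full yet)
step 5: append 46 -> window=[57, 16, 10, 66, 46] -> max=66
step 6: append 19 -> window=[16, 10, 66, 46, 19] -> max=66
step 7: append 56 -> window=[10, 66, 46, 19, 56] -> max=66
step 8: append 75 -> window=[66, 46, 19, 56, 75] -> max=75
Window #4 max = 75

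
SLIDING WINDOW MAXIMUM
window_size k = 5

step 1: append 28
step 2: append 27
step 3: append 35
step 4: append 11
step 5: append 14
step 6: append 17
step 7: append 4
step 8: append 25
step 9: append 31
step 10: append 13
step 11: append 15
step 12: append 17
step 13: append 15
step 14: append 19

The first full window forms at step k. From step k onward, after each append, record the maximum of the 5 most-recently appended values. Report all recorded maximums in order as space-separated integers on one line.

step 1: append 28 -> window=[28] (not full yet)
step 2: append 27 -> window=[28, 27] (not full yet)
step 3: append 35 -> window=[28, 27, 35] (not full yet)
step 4: append 11 -> window=[28, 27, 35, 11] (not full yet)
step 5: append 14 -> window=[28, 27, 35, 11, 14] -> max=35
step 6: append 17 -> window=[27, 35, 11, 14, 17] -> max=35
step 7: append 4 -> window=[35, 11, 14, 17, 4] -> max=35
step 8: append 25 -> window=[11, 14, 17, 4, 25] -> max=25
step 9: append 31 -> window=[14, 17, 4, 25, 31] -> max=31
step 10: append 13 -> window=[17, 4, 25, 31, 13] -> max=31
step 11: append 15 -> window=[4, 25, 31, 13, 15] -> max=31
step 12: append 17 -> window=[25, 31, 13, 15, 17] -> max=31
step 13: append 15 -> window=[31, 13, 15, 17, 15] -> max=31
step 14: append 19 -> window=[13, 15, 17, 15, 19] -> max=19

Answer: 35 35 35 25 31 31 31 31 31 19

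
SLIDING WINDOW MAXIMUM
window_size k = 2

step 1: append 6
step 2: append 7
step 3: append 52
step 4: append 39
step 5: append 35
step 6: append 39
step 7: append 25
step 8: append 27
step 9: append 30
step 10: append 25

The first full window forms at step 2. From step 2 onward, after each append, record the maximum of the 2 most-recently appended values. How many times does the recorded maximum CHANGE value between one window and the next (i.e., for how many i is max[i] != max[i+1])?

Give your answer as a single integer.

step 1: append 6 -> window=[6] (not full yet)
step 2: append 7 -> window=[6, 7] -> max=7
step 3: append 52 -> window=[7, 52] -> max=52
step 4: append 39 -> window=[52, 39] -> max=52
step 5: append 35 -> window=[39, 35] -> max=39
step 6: append 39 -> window=[35, 39] -> max=39
step 7: append 25 -> window=[39, 25] -> max=39
step 8: append 27 -> window=[25, 27] -> max=27
step 9: append 30 -> window=[27, 30] -> max=30
step 10: append 25 -> window=[30, 25] -> max=30
Recorded maximums: 7 52 52 39 39 39 27 30 30
Changes between consecutive maximums: 4

Answer: 4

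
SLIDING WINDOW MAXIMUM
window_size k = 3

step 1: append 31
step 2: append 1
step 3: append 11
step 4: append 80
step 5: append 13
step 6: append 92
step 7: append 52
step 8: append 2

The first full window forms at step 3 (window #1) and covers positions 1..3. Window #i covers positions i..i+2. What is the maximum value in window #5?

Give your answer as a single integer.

step 1: append 31 -> window=[31] (not full yet)
step 2: append 1 -> window=[31, 1] (not full yet)
step 3: append 11 -> window=[31, 1, 11] -> max=31
step 4: append 80 -> window=[1, 11, 80] -> max=80
step 5: append 13 -> window=[11, 80, 13] -> max=80
step 6: append 92 -> window=[80, 13, 92] -> max=92
step 7: append 52 -> window=[13, 92, 52] -> max=92
Window #5 max = 92

Answer: 92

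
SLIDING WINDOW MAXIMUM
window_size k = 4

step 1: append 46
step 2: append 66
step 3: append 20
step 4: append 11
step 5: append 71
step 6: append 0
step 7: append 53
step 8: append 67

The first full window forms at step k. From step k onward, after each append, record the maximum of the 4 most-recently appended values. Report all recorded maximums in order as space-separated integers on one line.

Answer: 66 71 71 71 71

Derivation:
step 1: append 46 -> window=[46] (not full yet)
step 2: append 66 -> window=[46, 66] (not full yet)
step 3: append 20 -> window=[46, 66, 20] (not full yet)
step 4: append 11 -> window=[46, 66, 20, 11] -> max=66
step 5: append 71 -> window=[66, 20, 11, 71] -> max=71
step 6: append 0 -> window=[20, 11, 71, 0] -> max=71
step 7: append 53 -> window=[11, 71, 0, 53] -> max=71
step 8: append 67 -> window=[71, 0, 53, 67] -> max=71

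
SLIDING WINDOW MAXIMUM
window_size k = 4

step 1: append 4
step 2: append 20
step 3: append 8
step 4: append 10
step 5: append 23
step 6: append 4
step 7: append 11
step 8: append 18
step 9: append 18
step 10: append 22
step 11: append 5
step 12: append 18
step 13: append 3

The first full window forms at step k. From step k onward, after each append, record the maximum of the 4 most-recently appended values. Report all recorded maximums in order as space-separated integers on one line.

step 1: append 4 -> window=[4] (not full yet)
step 2: append 20 -> window=[4, 20] (not full yet)
step 3: append 8 -> window=[4, 20, 8] (not full yet)
step 4: append 10 -> window=[4, 20, 8, 10] -> max=20
step 5: append 23 -> window=[20, 8, 10, 23] -> max=23
step 6: append 4 -> window=[8, 10, 23, 4] -> max=23
step 7: append 11 -> window=[10, 23, 4, 11] -> max=23
step 8: append 18 -> window=[23, 4, 11, 18] -> max=23
step 9: append 18 -> window=[4, 11, 18, 18] -> max=18
step 10: append 22 -> window=[11, 18, 18, 22] -> max=22
step 11: append 5 -> window=[18, 18, 22, 5] -> max=22
step 12: append 18 -> window=[18, 22, 5, 18] -> max=22
step 13: append 3 -> window=[22, 5, 18, 3] -> max=22

Answer: 20 23 23 23 23 18 22 22 22 22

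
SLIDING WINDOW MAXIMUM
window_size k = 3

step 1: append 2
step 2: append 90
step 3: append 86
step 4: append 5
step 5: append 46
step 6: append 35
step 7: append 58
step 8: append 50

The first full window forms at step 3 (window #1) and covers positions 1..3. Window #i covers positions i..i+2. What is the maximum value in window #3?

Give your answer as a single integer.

step 1: append 2 -> window=[2] (not full yet)
step 2: append 90 -> window=[2, 90] (not full yet)
step 3: append 86 -> window=[2, 90, 86] -> max=90
step 4: append 5 -> window=[90, 86, 5] -> max=90
step 5: append 46 -> window=[86, 5, 46] -> max=86
Window #3 max = 86

Answer: 86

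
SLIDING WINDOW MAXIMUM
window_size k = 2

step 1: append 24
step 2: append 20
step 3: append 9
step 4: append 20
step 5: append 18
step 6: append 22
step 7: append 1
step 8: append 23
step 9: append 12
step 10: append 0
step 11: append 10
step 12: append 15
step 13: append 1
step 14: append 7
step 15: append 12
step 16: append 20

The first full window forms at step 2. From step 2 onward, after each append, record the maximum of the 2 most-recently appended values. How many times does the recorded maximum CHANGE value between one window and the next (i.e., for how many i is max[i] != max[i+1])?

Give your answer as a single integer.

step 1: append 24 -> window=[24] (not full yet)
step 2: append 20 -> window=[24, 20] -> max=24
step 3: append 9 -> window=[20, 9] -> max=20
step 4: append 20 -> window=[9, 20] -> max=20
step 5: append 18 -> window=[20, 18] -> max=20
step 6: append 22 -> window=[18, 22] -> max=22
step 7: append 1 -> window=[22, 1] -> max=22
step 8: append 23 -> window=[1, 23] -> max=23
step 9: append 12 -> window=[23, 12] -> max=23
step 10: append 0 -> window=[12, 0] -> max=12
step 11: append 10 -> window=[0, 10] -> max=10
step 12: append 15 -> window=[10, 15] -> max=15
step 13: append 1 -> window=[15, 1] -> max=15
step 14: append 7 -> window=[1, 7] -> max=7
step 15: append 12 -> window=[7, 12] -> max=12
step 16: append 20 -> window=[12, 20] -> max=20
Recorded maximums: 24 20 20 20 22 22 23 23 12 10 15 15 7 12 20
Changes between consecutive maximums: 9

Answer: 9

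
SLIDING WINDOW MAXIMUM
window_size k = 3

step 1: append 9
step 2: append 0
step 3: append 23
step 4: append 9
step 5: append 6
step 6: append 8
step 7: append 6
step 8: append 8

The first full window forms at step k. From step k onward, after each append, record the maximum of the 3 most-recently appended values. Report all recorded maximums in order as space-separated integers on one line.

Answer: 23 23 23 9 8 8

Derivation:
step 1: append 9 -> window=[9] (not full yet)
step 2: append 0 -> window=[9, 0] (not full yet)
step 3: append 23 -> window=[9, 0, 23] -> max=23
step 4: append 9 -> window=[0, 23, 9] -> max=23
step 5: append 6 -> window=[23, 9, 6] -> max=23
step 6: append 8 -> window=[9, 6, 8] -> max=9
step 7: append 6 -> window=[6, 8, 6] -> max=8
step 8: append 8 -> window=[8, 6, 8] -> max=8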